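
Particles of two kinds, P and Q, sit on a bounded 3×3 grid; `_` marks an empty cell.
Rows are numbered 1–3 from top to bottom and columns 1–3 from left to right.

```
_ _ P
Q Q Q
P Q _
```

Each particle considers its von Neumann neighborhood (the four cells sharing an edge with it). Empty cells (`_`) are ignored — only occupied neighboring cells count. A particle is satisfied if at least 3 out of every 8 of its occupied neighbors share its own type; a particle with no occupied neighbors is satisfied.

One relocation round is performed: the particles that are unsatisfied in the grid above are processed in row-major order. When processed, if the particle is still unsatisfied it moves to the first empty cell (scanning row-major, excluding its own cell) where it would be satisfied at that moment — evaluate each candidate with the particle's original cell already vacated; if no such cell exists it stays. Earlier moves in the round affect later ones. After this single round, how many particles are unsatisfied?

Initially unsatisfied (in order): (1,3), (3,1).
  (1,3): no empty cell satisfies it; stays.
  (3,1) → (1,2).
Resulting grid:
_ P P
Q Q Q
_ Q _
All satisfied now.

0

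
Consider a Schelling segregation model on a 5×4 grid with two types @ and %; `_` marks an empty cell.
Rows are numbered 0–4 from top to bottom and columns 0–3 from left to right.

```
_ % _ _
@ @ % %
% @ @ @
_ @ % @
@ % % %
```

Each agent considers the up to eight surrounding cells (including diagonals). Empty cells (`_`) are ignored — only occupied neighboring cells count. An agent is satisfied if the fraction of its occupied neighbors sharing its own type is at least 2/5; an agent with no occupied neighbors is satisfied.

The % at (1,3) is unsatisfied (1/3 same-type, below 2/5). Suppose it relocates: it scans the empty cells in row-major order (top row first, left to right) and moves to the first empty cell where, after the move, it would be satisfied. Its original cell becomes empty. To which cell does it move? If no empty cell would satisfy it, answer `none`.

Vacating (1,3). Empty cells in order:
  (0,0): 1/3 same-type → still unsatisfied.
  (0,2): 2/3 same-type → satisfied — stop here.

(0,2)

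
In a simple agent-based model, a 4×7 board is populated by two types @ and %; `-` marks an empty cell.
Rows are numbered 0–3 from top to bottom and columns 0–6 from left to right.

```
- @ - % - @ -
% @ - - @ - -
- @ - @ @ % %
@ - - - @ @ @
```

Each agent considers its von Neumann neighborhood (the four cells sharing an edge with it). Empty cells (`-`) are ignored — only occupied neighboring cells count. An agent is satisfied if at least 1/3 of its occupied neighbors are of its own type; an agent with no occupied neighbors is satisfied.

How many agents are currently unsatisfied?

(0,1)@ 1/1 ok
(0,3)% 0/0 ok
(0,5)@ 0/0 ok
(1,0)% 0/1 unhappy
(1,1)@ 2/3 ok
(1,4)@ 1/1 ok
(2,1)@ 1/1 ok
(2,3)@ 1/1 ok
(2,4)@ 3/4 ok
(2,5)% 1/3 ok
(2,6)% 1/2 ok
(3,0)@ 0/0 ok
(3,4)@ 2/2 ok
(3,5)@ 2/3 ok
(3,6)@ 1/2 ok
Unsatisfied: (1,0) — 1 in total.

1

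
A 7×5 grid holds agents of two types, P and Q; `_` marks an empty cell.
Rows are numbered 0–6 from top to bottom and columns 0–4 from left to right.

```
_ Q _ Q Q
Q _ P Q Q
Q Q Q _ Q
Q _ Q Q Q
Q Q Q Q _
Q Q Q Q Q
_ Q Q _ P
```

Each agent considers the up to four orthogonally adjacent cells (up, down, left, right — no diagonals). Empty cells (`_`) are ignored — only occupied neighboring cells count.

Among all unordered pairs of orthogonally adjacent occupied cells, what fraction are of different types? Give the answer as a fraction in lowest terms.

Scan each occupied cell's neighbors to the right and below so each pair is counted once.
From row 0: 0 unlike of 3 pairs (running 0/3).
From row 1: 2 unlike of 5 pairs (running 2/8).
From row 2: 0 unlike of 5 pairs (running 2/13).
From row 3: 0 unlike of 5 pairs (running 2/18).
From row 4: 0 unlike of 7 pairs (running 2/25).
From row 5: 1 unlike of 7 pairs (running 3/32).
From row 6: 0 unlike of 1 pairs (running 3/33).
Total adjacent occupied pairs: 33; unlike-type pairs: 3.
3/33 reduces to 1/11.

1/11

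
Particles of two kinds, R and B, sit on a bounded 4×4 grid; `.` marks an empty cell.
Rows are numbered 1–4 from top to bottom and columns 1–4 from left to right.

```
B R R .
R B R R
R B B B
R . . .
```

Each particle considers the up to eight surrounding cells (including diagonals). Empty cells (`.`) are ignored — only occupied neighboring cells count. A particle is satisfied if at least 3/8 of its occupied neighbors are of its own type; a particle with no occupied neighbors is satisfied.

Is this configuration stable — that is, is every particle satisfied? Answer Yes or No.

(1,1)B 1/3 unhappy
(1,2)R 3/5 ok
(1,3)R 3/4 ok
(2,1)R 2/5 ok
(2,2)B 3/8 ok
(2,3)R 3/7 ok
(2,4)R 2/4 ok
(3,1)R 2/4 ok
(3,2)B 2/6 unhappy
(3,3)B 3/5 ok
(3,4)B 1/3 unhappy
(4,1)R 1/2 ok
For instance (1,1) has only 1/3 same-type neighbors, below 3/8.

No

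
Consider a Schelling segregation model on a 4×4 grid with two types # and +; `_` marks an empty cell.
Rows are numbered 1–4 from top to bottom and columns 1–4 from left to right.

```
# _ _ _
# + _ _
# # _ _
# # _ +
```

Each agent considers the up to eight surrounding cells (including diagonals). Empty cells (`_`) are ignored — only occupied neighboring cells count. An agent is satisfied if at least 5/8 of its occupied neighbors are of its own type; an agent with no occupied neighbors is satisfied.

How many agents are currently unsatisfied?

Row 1: (1,1)# 1/2 ✗
Row 2: (2,1)# 3/4 ✓ · (2,2)+ 0/4 ✗
Row 3: (3,1)# 4/5 ✓ · (3,2)# 4/5 ✓
Row 4: (4,1)# 3/3 ✓ · (4,2)# 3/3 ✓ · (4,4)+ 0/0 ✓
Unsatisfied: (1,1), (2,2) — 2 in total.

2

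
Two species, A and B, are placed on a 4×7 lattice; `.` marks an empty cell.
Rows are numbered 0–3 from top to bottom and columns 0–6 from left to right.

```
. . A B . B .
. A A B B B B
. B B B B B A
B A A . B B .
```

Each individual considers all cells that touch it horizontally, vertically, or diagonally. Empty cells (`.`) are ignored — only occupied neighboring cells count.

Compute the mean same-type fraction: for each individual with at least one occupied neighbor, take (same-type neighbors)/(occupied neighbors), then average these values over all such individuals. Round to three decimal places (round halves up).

0.608

(0,2)A 2/4
(0,3)B 2/4
(0,5)B 3/3
(1,1)A 2/4
(1,2)A 2/7
(1,3)B 5/7
(1,4)B 7/7
(1,5)B 5/6
(1,6)B 3/4
(2,1)B 2/6
(2,2)B 3/7
(2,3)B 5/7
(2,4)B 7/7
(2,5)B 6/7
(2,6)A 0/4
(3,0)B 1/2
(3,1)A 1/4
(3,2)A 1/4
(3,4)B 4/4
(3,5)B 3/4
Sum over 20 individuals: 2/4 + 2/4 + 3/3 + 2/4 + 2/7 + 5/7 + 7/7 + 5/6 + 3/4 + 2/6 + 3/7 + 5/7 + 7/7 + 6/7 + 0/4 + 1/2 + 1/4 + 1/4 + 4/4 + 3/4 = 73/6; mean = 73/6 ÷ 20 = 73/120 = 0.608333… → 0.608.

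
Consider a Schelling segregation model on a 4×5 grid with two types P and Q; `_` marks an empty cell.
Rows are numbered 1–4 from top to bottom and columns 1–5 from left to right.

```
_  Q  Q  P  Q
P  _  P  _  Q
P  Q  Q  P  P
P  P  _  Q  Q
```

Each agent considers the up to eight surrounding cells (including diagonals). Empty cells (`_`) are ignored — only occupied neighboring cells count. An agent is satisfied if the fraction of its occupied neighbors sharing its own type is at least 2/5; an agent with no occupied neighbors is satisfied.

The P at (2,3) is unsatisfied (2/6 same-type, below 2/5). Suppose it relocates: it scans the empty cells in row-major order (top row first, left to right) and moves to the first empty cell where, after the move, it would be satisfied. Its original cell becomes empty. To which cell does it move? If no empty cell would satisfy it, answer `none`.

(1,1)

Vacating (2,3). Empty cells in order:
  (1,1): 1/2 same-type → satisfied — stop here.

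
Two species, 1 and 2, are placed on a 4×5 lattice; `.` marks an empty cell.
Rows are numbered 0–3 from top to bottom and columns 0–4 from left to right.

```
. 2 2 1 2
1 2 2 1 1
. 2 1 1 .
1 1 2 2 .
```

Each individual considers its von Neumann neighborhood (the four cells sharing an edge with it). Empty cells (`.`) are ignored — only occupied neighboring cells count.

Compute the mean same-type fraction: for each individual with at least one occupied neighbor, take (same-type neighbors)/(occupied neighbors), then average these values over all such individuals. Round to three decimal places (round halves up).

Row 0: (0,1)2 2/2 · (0,2)2 2/3 · (0,3)1 1/3 · (0,4)2 0/2
Row 1: (1,0)1 0/1 · (1,1)2 3/4 · (1,2)2 2/4 · (1,3)1 3/4 · (1,4)1 1/2
Row 2: (2,1)2 1/3 · (2,2)1 1/4 · (2,3)1 2/3
Row 3: (3,0)1 1/1 · (3,1)1 1/3 · (3,2)2 1/3 · (3,3)2 1/2
Sum over 16 individuals: 2/2 + 2/3 + 1/3 + 0/2 + 0/1 + 3/4 + 2/4 + 3/4 + 1/2 + 1/3 + 1/4 + 2/3 + 1/1 + 1/3 + 1/3 + 1/2 = 95/12; mean = 95/12 ÷ 16 = 95/192 = 0.494791… → 0.495.

0.495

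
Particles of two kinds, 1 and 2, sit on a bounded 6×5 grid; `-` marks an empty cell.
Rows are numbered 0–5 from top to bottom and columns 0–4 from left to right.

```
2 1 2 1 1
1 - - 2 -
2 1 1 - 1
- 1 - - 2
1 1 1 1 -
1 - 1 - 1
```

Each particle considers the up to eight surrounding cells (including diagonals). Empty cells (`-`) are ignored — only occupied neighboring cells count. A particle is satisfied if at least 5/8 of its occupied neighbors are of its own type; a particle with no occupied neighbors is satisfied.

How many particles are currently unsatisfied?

(0,0)2 0/2 unhappy
(0,1)1 1/3 unhappy
(0,2)2 1/3 unhappy
(0,3)1 1/3 unhappy
(0,4)1 1/2 unhappy
(1,0)1 2/4 unhappy
(1,3)2 1/5 unhappy
(2,0)2 0/3 unhappy
(2,1)1 3/4 ok
(2,2)1 2/3 ok
(2,4)1 0/2 unhappy
(3,1)1 5/6 ok
(3,4)2 0/2 unhappy
(4,0)1 3/3 ok
(4,1)1 5/5 ok
(4,2)1 4/4 ok
(4,3)1 3/4 ok
(5,0)1 2/2 ok
(5,2)1 3/3 ok
(5,4)1 1/1 ok
Unsatisfied: (0,0), (0,1), (0,2), (0,3), (0,4), (1,0), (1,3), (2,0), (2,4), (3,4) — 10 in total.

10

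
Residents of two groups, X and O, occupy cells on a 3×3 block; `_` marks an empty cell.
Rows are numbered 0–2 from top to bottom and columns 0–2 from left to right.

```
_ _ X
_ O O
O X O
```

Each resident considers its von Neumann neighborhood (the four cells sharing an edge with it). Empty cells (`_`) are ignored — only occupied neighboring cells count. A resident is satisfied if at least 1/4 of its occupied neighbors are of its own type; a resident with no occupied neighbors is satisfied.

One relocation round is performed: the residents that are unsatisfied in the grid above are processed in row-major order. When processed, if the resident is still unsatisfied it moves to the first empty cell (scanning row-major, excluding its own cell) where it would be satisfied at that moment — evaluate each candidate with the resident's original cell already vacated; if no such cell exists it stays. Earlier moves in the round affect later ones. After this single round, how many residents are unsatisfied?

0

Initially unsatisfied (in order): (0,2), (2,0), (2,1).
  (0,2) → (0,0).
  (2,0) → (0,1).
  (2,1) → (1,0).
Resulting grid:
X O _
X O O
_ _ O
All satisfied now.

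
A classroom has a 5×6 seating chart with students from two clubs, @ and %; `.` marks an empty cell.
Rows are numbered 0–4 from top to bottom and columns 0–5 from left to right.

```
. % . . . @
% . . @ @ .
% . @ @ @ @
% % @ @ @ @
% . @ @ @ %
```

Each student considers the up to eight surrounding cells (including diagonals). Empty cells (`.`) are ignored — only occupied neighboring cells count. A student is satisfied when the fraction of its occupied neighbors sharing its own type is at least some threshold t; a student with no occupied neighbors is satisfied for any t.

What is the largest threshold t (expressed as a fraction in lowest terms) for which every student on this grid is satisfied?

0/1

(0,1)% 1/1
(0,5)@ 1/1
(1,0)% 2/2
(1,3)@ 4/4
(1,4)@ 5/5
(2,0)% 3/3
(2,2)@ 4/5
(2,3)@ 7/7
(2,4)@ 7/7
(2,5)@ 4/4
(3,0)% 3/3
(3,1)% 3/6
(3,2)@ 5/6
(3,3)@ 8/8
(3,4)@ 7/8
(3,5)@ 4/5
(4,0)% 2/2
(4,2)@ 3/4
(4,3)@ 5/5
(4,4)@ 4/5
(4,5)% 0/3
The smallest same-type fraction is 0/3 at (4,5), which reduces to 0/1. Any threshold above that leaves this student unsatisfied.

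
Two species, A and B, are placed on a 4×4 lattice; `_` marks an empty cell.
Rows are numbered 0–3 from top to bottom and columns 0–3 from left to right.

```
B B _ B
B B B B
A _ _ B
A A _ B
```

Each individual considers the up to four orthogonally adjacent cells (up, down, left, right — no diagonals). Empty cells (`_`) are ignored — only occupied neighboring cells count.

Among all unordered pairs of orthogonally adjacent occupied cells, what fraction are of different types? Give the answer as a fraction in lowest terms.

1/12

Scan each occupied cell's neighbors to the right and below so each pair is counted once.
From row 0: 0 unlike of 4 pairs (running 0/4).
From row 1: 1 unlike of 5 pairs (running 1/9).
From row 2: 0 unlike of 2 pairs (running 1/11).
From row 3: 0 unlike of 1 pairs (running 1/12).
Total adjacent occupied pairs: 12; unlike-type pairs: 1.
1/12 is already in lowest terms.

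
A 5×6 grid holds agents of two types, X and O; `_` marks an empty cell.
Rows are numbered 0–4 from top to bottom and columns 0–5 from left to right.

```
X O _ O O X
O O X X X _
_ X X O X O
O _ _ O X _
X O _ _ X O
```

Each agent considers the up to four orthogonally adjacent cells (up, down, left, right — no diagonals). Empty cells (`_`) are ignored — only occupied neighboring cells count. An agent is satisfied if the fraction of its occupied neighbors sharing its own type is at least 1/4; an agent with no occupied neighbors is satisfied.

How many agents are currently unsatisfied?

Row 0: (0,0)X 0/2 not · (0,1)O 1/2 satisfied · (0,3)O 1/2 satisfied · (0,4)O 1/3 satisfied · (0,5)X 0/1 not
Row 1: (1,0)O 1/2 satisfied · (1,1)O 2/4 satisfied · (1,2)X 2/3 satisfied · (1,3)X 2/4 satisfied · (1,4)X 2/3 satisfied
Row 2: (2,1)X 1/2 satisfied · (2,2)X 2/3 satisfied · (2,3)O 1/4 satisfied · (2,4)X 2/4 satisfied · (2,5)O 0/1 not
Row 3: (3,0)O 0/1 not · (3,3)O 1/2 satisfied · (3,4)X 2/3 satisfied
Row 4: (4,0)X 0/2 not · (4,1)O 0/1 not · (4,4)X 1/2 satisfied · (4,5)O 0/1 not
Unsatisfied: (0,0), (0,5), (2,5), (3,0), (4,0), (4,1), (4,5) — 7 in total.

7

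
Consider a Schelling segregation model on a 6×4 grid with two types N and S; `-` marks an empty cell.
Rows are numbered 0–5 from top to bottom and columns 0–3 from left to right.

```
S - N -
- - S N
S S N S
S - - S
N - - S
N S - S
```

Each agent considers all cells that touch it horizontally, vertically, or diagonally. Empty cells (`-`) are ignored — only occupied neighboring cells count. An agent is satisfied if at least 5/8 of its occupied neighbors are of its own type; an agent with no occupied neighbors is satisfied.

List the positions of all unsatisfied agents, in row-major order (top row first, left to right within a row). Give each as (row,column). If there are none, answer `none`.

(0,2), (1,2), (1,3), (2,2), (2,3), (4,0), (5,0), (5,1)

Row 0: (0,0)S 0/0 ✓ · (0,2)N 1/2 ✗
Row 1: (1,2)S 2/5 ✗ · (1,3)N 2/4 ✗
Row 2: (2,0)S 2/2 ✓ · (2,1)S 3/4 ✓ · (2,2)N 1/5 ✗ · (2,3)S 2/4 ✗
Row 3: (3,0)S 2/3 ✓ · (3,3)S 2/3 ✓
Row 4: (4,0)N 1/3 ✗ · (4,3)S 2/2 ✓
Row 5: (5,0)N 1/2 ✗ · (5,1)S 0/2 ✗ · (5,3)S 1/1 ✓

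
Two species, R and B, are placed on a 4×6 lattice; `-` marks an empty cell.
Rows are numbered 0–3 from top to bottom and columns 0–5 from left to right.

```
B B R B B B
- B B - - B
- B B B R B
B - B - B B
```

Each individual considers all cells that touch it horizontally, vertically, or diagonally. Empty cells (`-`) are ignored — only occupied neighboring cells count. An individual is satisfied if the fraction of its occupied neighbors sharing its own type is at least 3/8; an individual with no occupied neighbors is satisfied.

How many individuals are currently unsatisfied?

2

Row 0: (0,0)B 2/2 ok · (0,1)B 3/4 ok · (0,2)R 0/4 unhappy · (0,3)B 2/3 ok · (0,4)B 3/3 ok · (0,5)B 2/2 ok
Row 1: (1,1)B 5/6 ok · (1,2)B 6/7 ok · (1,5)B 3/4 ok
Row 2: (2,1)B 5/5 ok · (2,2)B 5/5 ok · (2,3)B 4/5 ok · (2,4)R 0/5 unhappy · (2,5)B 3/4 ok
Row 3: (3,0)B 1/1 ok · (3,2)B 3/3 ok · (3,4)B 3/4 ok · (3,5)B 2/3 ok
Unsatisfied: (0,2), (2,4) — 2 in total.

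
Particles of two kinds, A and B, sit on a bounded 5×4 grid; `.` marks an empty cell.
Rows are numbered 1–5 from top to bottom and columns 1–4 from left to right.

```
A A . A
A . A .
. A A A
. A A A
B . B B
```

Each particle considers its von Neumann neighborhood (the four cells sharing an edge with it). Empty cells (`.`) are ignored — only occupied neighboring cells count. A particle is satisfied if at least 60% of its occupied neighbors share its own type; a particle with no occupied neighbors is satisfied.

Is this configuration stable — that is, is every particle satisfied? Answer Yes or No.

(1,1)A 2/2 satisfied
(1,2)A 1/1 satisfied
(1,4)A 0/0 satisfied
(2,1)A 1/1 satisfied
(2,3)A 1/1 satisfied
(3,2)A 2/2 satisfied
(3,3)A 4/4 satisfied
(3,4)A 2/2 satisfied
(4,2)A 2/2 satisfied
(4,3)A 3/4 satisfied
(4,4)A 2/3 satisfied
(5,1)B 0/0 satisfied
(5,3)B 1/2 not
(5,4)B 1/2 not
For instance (5,3) has only 1/2 same-type neighbors, below 3/5.

No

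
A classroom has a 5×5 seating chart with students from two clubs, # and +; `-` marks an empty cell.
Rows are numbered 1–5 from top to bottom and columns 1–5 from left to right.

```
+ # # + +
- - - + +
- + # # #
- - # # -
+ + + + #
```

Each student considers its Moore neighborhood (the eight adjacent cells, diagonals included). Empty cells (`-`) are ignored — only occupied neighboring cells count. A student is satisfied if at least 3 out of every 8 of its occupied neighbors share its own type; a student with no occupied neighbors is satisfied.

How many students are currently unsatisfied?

Row 1: (1,1)+ 0/1 unhappy · (1,2)# 1/2 ok · (1,3)# 1/3 unhappy · (1,4)+ 3/4 ok · (1,5)+ 3/3 ok
Row 2: (2,4)+ 3/7 ok · (2,5)+ 3/5 ok
Row 3: (3,2)+ 0/2 unhappy · (3,3)# 3/5 ok · (3,4)# 4/6 ok · (3,5)# 2/4 ok
Row 4: (4,3)# 3/7 ok · (4,4)# 5/7 ok
Row 5: (5,1)+ 1/1 ok · (5,2)+ 2/3 ok · (5,3)+ 2/4 ok · (5,4)+ 1/4 unhappy · (5,5)# 1/2 ok
Unsatisfied: (1,1), (1,3), (3,2), (5,4) — 4 in total.

4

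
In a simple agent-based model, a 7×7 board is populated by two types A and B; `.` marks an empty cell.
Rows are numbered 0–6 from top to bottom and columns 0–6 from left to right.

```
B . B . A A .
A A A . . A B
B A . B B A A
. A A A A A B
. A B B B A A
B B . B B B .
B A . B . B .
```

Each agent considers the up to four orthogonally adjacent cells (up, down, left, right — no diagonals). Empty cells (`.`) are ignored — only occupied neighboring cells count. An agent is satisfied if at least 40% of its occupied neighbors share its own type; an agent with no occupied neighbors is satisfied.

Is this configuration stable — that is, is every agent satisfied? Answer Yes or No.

(0,0)B 0/1 unhappy
(0,2)B 0/1 unhappy
(0,4)A 1/1 ok
(0,5)A 2/2 ok
(1,0)A 1/3 unhappy
(1,1)A 3/3 ok
(1,2)A 1/2 ok
(1,5)A 2/3 ok
(1,6)B 0/2 unhappy
(2,0)B 0/2 unhappy
(2,1)A 2/3 ok
(2,3)B 1/2 ok
(2,4)B 1/3 unhappy
(2,5)A 3/4 ok
(2,6)A 1/3 unhappy
(3,1)A 3/3 ok
(3,2)A 2/3 ok
(3,3)A 2/4 ok
(3,4)A 2/4 ok
(3,5)A 3/4 ok
(3,6)B 0/3 unhappy
(4,1)A 1/3 unhappy
(4,2)B 1/3 unhappy
(4,3)B 3/4 ok
(4,4)B 2/4 ok
(4,5)A 2/4 ok
(4,6)A 1/2 ok
(5,0)B 2/2 ok
(5,1)B 1/3 unhappy
(5,3)B 3/3 ok
(5,4)B 3/3 ok
(5,5)B 2/3 ok
(6,0)B 1/2 ok
(6,1)A 0/2 unhappy
(6,3)B 1/1 ok
(6,5)B 1/1 ok
For instance (0,0) has only 0/1 same-type neighbors, below 2/5.

No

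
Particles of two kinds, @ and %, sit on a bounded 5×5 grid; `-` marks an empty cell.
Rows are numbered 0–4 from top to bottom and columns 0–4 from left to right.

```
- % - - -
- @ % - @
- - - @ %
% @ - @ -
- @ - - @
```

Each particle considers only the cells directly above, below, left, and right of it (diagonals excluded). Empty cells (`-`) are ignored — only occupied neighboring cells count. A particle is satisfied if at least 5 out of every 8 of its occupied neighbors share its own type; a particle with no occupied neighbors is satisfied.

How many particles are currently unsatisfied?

(0,1)% 0/1 unhappy
(1,1)@ 0/2 unhappy
(1,2)% 0/1 unhappy
(1,4)@ 0/1 unhappy
(2,3)@ 1/2 unhappy
(2,4)% 0/2 unhappy
(3,0)% 0/1 unhappy
(3,1)@ 1/2 unhappy
(3,3)@ 1/1 ok
(4,1)@ 1/1 ok
(4,4)@ 0/0 ok
Unsatisfied: (0,1), (1,1), (1,2), (1,4), (2,3), (2,4), (3,0), (3,1) — 8 in total.

8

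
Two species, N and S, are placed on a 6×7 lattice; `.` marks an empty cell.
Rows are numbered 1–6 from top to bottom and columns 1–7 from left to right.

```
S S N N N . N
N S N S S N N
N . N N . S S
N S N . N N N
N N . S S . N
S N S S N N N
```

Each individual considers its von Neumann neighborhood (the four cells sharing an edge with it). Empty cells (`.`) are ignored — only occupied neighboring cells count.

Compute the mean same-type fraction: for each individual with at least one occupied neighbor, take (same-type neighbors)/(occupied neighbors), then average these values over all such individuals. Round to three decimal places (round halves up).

0.567

(1,1)S 1/2
(1,2)S 2/3
(1,3)N 2/3
(1,4)N 2/3
(1,5)N 1/2
(1,7)N 1/1
(2,1)N 1/3
(2,2)S 1/3
(2,3)N 2/4
(2,4)S 1/4
(2,5)S 1/3
(2,6)N 1/3
(2,7)N 2/3
(3,1)N 2/2
(3,3)N 3/3
(3,4)N 1/2
(3,6)S 1/3
(3,7)S 1/3
(4,1)N 2/3
(4,2)S 0/3
(4,3)N 1/2
(4,5)N 1/2
(4,6)N 2/3
(4,7)N 2/3
(5,1)N 2/3
(5,2)N 2/3
(5,4)S 2/2
(5,5)S 1/3
(5,7)N 2/2
(6,1)S 0/2
(6,2)N 1/3
(6,3)S 1/2
(6,4)S 2/3
(6,5)N 1/3
(6,6)N 2/2
(6,7)N 2/2
Sum over 36 individuals: 1/2 + 2/3 + 2/3 + 2/3 + 1/2 + 1/1 + 1/3 + 1/3 + 2/4 + 1/4 + 1/3 + 1/3 + 2/3 + 2/2 + 3/3 + 1/2 + 1/3 + 1/3 + 2/3 + 0/3 + 1/2 + 1/2 + 2/3 + 2/3 + 2/3 + 2/3 + 2/2 + 1/3 + 2/2 + 0/2 + 1/3 + 1/2 + 2/3 + 1/3 + 2/2 + 2/2 = 245/12; mean = 245/12 ÷ 36 = 245/432 = 0.567129… → 0.567.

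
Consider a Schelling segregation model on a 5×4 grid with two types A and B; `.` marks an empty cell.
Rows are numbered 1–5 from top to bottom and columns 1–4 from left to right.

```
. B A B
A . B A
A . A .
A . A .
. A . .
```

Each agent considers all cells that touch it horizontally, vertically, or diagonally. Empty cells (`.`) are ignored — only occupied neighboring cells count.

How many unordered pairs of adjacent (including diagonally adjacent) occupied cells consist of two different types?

7

Scan each occupied cell's neighbors to the right and below (and the two forward diagonals) so each pair is counted once.
Row 1: B(1,2)–A(1,3)≠ B(1,2)–B(2,3)= B(1,2)–A(2,1)≠ A(1,3)–B(1,4)≠ A(1,3)–B(2,3)≠ A(1,3)–A(2,4)= B(1,4)–A(2,4)≠ B(1,4)–B(2,3)=  → 5/8 unlike.
Row 2: A(2,1)–A(3,1)= B(2,3)–A(2,4)≠ B(2,3)–A(3,3)≠ A(2,4)–A(3,3)=  → 2/4 unlike.
Row 3: A(3,1)–A(4,1)= A(3,3)–A(4,3)=  → 0/2 unlike.
Row 4: A(4,1)–A(5,2)= A(4,3)–A(5,2)=  → 0/2 unlike.
Total adjacent occupied pairs: 16; unlike-type pairs: 7.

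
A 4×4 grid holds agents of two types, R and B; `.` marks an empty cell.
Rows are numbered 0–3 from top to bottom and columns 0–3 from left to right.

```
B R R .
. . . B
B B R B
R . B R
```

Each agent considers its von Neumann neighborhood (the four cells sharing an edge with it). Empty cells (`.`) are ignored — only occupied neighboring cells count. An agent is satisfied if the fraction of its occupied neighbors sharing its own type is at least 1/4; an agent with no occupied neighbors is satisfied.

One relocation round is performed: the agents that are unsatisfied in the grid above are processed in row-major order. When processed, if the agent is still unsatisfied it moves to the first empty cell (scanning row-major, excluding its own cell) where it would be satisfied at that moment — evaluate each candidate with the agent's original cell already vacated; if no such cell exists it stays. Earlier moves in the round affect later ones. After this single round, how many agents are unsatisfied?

Initially unsatisfied (in order): (0,0), (2,2), (3,0), (3,2), (3,3).
  (0,0) → (0,3).
  (2,2) → (0,0).
  (3,0) → (1,0).
  (3,2) → (1,1).
  (3,3) → (1,2).
Resulting grid:
R R R B
R B R B
B B . B
. . . .
All satisfied now.

0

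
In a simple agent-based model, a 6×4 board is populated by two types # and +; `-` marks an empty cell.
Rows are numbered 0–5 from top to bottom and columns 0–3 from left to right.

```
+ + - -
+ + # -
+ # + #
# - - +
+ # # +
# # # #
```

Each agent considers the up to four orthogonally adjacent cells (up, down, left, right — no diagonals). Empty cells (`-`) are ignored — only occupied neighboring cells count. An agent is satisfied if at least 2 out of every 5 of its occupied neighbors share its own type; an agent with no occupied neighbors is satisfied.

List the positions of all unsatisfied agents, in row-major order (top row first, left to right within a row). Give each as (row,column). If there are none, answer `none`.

(0,0)+ 2/2 satisfied
(0,1)+ 2/2 satisfied
(1,0)+ 3/3 satisfied
(1,1)+ 2/4 satisfied
(1,2)# 0/2 not
(2,0)+ 1/3 not
(2,1)# 0/3 not
(2,2)+ 0/3 not
(2,3)# 0/2 not
(3,0)# 0/2 not
(3,3)+ 1/2 satisfied
(4,0)+ 0/3 not
(4,1)# 2/3 satisfied
(4,2)# 2/3 satisfied
(4,3)+ 1/3 not
(5,0)# 1/2 satisfied
(5,1)# 3/3 satisfied
(5,2)# 3/3 satisfied
(5,3)# 1/2 satisfied

(1,2), (2,0), (2,1), (2,2), (2,3), (3,0), (4,0), (4,3)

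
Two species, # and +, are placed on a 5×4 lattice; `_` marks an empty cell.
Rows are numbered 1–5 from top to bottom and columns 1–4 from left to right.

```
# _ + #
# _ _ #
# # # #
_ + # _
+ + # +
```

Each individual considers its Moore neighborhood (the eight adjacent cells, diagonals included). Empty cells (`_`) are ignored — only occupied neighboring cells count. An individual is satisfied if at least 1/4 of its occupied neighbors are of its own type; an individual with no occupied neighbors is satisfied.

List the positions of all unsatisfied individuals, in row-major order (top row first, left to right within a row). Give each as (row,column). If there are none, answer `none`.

(1,3), (5,4)

(1,1)# 1/1 ok
(1,3)+ 0/2 unhappy
(1,4)# 1/2 ok
(2,1)# 3/3 ok
(2,4)# 3/4 ok
(3,1)# 2/3 ok
(3,2)# 4/5 ok
(3,3)# 4/5 ok
(3,4)# 3/3 ok
(4,2)+ 2/7 ok
(4,3)# 4/7 ok
(5,1)+ 2/2 ok
(5,2)+ 2/4 ok
(5,3)# 1/4 ok
(5,4)+ 0/2 unhappy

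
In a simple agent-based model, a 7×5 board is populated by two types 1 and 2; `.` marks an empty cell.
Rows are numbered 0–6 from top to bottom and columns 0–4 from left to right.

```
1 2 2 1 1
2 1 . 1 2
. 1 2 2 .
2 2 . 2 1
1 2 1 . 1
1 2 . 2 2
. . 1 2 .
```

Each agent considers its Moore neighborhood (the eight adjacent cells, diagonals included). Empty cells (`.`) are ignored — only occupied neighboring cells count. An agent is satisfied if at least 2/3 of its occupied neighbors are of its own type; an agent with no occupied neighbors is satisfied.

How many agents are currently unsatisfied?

23

Row 0: (0,0)1 1/3 not · (0,1)2 2/4 not · (0,2)2 1/4 not · (0,3)1 2/4 not · (0,4)1 2/3 satisfied
Row 1: (1,0)2 1/4 not · (1,1)1 2/6 not · (1,3)1 2/6 not · (1,4)2 1/4 not
Row 2: (2,1)1 1/5 not · (2,2)2 3/6 not · (2,3)2 3/5 not
Row 3: (3,0)2 2/4 not · (3,1)2 3/6 not · (3,3)2 2/5 not · (3,4)1 1/3 not
Row 4: (4,0)1 1/5 not · (4,1)2 3/6 not · (4,2)1 0/5 not · (4,4)1 1/4 not
Row 5: (5,0)1 1/3 not · (5,1)2 1/5 not · (5,3)2 2/5 not · (5,4)2 2/3 satisfied
Row 6: (6,2)1 0/3 not · (6,3)2 2/3 satisfied
Unsatisfied: (0,0), (0,1), (0,2), (0,3), (1,0), (1,1), (1,3), (1,4), (2,1), (2,2), (2,3), (3,0), (3,1), (3,3), (3,4), (4,0), (4,1), (4,2), (4,4), (5,0), (5,1), (5,3), (6,2) — 23 in total.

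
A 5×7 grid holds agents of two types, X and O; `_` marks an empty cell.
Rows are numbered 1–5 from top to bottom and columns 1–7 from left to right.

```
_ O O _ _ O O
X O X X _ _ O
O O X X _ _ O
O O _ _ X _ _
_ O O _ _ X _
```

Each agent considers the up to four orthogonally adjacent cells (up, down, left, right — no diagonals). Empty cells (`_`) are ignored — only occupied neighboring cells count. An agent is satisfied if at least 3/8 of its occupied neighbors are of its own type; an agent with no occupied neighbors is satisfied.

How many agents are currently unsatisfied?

(1,2)O 2/2 ok
(1,3)O 1/2 ok
(1,6)O 1/1 ok
(1,7)O 2/2 ok
(2,1)X 0/2 unhappy
(2,2)O 2/4 ok
(2,3)X 2/4 ok
(2,4)X 2/2 ok
(2,7)O 2/2 ok
(3,1)O 2/3 ok
(3,2)O 3/4 ok
(3,3)X 2/3 ok
(3,4)X 2/2 ok
(3,7)O 1/1 ok
(4,1)O 2/2 ok
(4,2)O 3/3 ok
(4,5)X 0/0 ok
(5,2)O 2/2 ok
(5,3)O 1/1 ok
(5,6)X 0/0 ok
Unsatisfied: (2,1) — 1 in total.

1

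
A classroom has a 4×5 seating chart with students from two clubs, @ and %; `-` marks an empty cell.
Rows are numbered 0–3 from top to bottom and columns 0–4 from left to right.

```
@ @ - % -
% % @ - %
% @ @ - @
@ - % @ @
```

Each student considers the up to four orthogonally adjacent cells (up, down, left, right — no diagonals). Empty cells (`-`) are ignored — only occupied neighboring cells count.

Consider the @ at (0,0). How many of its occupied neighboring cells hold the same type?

1

Occupied neighbors of (0,0): (1,0)=%, (0,1)=@.
Same type (@): 1 of 2.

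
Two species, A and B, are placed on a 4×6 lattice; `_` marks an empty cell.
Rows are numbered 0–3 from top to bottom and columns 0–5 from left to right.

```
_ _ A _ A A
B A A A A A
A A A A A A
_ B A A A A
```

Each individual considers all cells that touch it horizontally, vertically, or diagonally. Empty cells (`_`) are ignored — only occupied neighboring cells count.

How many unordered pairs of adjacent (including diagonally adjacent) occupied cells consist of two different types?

Scan each occupied cell's neighbors to the right and below (and the two forward diagonals) so each pair is counted once.
Row 0: A(0,2)–A(1,2)= A(0,2)–A(1,3)= A(0,2)–A(1,1)= A(0,4)–A(0,5)= A(0,4)–A(1,4)= A(0,4)–A(1,5)= A(0,4)–A(1,3)= A(0,5)–A(1,5)= A(0,5)–A(1,4)=  → 0/9 unlike.
Row 1: B(1,0)–A(1,1)≠ B(1,0)–A(2,0)≠ B(1,0)–A(2,1)≠ A(1,1)–A(1,2)= A(1,1)–A(2,1)= A(1,1)–A(2,2)= A(1,1)–A(2,0)= A(1,2)–A(1,3)= A(1,2)–A(2,2)= A(1,2)–A(2,3)= A(1,2)–A(2,1)= A(1,3)–A(1,4)= A(1,3)–A(2,3)= A(1,3)–A(2,4)= A(1,3)–A(2,2)= A(1,4)–A(1,5)= A(1,4)–A(2,4)= A(1,4)–A(2,5)= A(1,4)–A(2,3)= A(1,5)–A(2,5)= A(1,5)–A(2,4)=  → 3/21 unlike.
Row 2: A(2,0)–A(2,1)= A(2,0)–B(3,1)≠ A(2,1)–A(2,2)= A(2,1)–B(3,1)≠ A(2,1)–A(3,2)= A(2,2)–A(2,3)= A(2,2)–A(3,2)= A(2,2)–A(3,3)= A(2,2)–B(3,1)≠ A(2,3)–A(2,4)= A(2,3)–A(3,3)= A(2,3)–A(3,4)= A(2,3)–A(3,2)= A(2,4)–A(2,5)= A(2,4)–A(3,4)= A(2,4)–A(3,5)= A(2,4)–A(3,3)= A(2,5)–A(3,5)= A(2,5)–A(3,4)=  → 3/19 unlike.
Row 3: B(3,1)–A(3,2)≠ A(3,2)–A(3,3)= A(3,3)–A(3,4)= A(3,4)–A(3,5)=  → 1/4 unlike.
Total adjacent occupied pairs: 53; unlike-type pairs: 7.

7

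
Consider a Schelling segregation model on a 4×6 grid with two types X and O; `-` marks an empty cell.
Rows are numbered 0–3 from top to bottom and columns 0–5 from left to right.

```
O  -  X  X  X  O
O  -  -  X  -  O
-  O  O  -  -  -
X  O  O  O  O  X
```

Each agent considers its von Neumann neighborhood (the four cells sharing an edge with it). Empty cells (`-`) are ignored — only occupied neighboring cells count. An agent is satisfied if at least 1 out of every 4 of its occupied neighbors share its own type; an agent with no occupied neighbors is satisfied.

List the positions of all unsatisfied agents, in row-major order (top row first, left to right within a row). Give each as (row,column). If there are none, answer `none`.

Row 0: (0,0)O 1/1 ✓ · (0,2)X 1/1 ✓ · (0,3)X 3/3 ✓ · (0,4)X 1/2 ✓ · (0,5)O 1/2 ✓
Row 1: (1,0)O 1/1 ✓ · (1,3)X 1/1 ✓ · (1,5)O 1/1 ✓
Row 2: (2,1)O 2/2 ✓ · (2,2)O 2/2 ✓
Row 3: (3,0)X 0/1 ✗ · (3,1)O 2/3 ✓ · (3,2)O 3/3 ✓ · (3,3)O 2/2 ✓ · (3,4)O 1/2 ✓ · (3,5)X 0/1 ✗

(3,0), (3,5)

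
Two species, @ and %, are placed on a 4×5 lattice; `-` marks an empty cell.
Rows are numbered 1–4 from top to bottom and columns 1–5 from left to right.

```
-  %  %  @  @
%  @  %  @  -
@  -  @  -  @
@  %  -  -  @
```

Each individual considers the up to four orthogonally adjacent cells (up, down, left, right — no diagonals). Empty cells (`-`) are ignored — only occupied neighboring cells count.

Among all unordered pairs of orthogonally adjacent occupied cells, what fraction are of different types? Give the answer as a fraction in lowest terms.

Scan each occupied cell's neighbors to the right and below so each pair is counted once.
From row 1: 2 unlike of 6 pairs (running 2/6).
From row 2: 5 unlike of 5 pairs (running 7/11).
From row 3: 0 unlike of 2 pairs (running 7/13).
From row 4: 1 unlike of 1 pairs (running 8/14).
Total adjacent occupied pairs: 14; unlike-type pairs: 8.
8/14 reduces to 4/7.

4/7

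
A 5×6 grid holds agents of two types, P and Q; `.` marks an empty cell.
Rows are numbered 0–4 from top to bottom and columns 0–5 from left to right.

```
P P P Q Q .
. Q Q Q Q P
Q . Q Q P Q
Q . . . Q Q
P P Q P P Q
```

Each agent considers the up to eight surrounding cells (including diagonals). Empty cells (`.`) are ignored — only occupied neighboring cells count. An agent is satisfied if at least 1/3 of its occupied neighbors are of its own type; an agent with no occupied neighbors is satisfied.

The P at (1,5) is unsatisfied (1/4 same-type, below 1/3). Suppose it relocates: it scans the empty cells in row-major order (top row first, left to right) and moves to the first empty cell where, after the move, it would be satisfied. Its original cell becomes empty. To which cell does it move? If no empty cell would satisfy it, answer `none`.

Vacating (1,5). Empty cells in order:
  (0,5): 0/2 same-type → still unsatisfied.
  (1,0): 2/4 same-type → satisfied — stop here.

(1,0)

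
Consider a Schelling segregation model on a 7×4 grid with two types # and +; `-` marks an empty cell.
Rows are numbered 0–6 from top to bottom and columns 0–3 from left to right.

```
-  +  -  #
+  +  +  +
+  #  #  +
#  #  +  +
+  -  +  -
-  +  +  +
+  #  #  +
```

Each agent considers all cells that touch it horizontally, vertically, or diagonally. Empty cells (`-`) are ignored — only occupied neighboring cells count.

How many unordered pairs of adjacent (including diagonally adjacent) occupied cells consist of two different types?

Scan each occupied cell's neighbors to the right and below (and the two forward diagonals) so each pair is counted once.
Row 0: +(0,1)–+(1,1)= +(0,1)–+(1,2)= +(0,1)–+(1,0)= #(0,3)–+(1,3)≠ #(0,3)–+(1,2)≠  → 2/5 unlike.
Row 1: +(1,0)–+(1,1)= +(1,0)–+(2,0)= +(1,0)–#(2,1)≠ +(1,1)–+(1,2)= +(1,1)–#(2,1)≠ +(1,1)–#(2,2)≠ +(1,1)–+(2,0)= +(1,2)–+(1,3)= +(1,2)–#(2,2)≠ +(1,2)–+(2,3)= +(1,2)–#(2,1)≠ +(1,3)–+(2,3)= +(1,3)–#(2,2)≠  → 6/13 unlike.
Row 2: +(2,0)–#(2,1)≠ +(2,0)–#(3,0)≠ +(2,0)–#(3,1)≠ #(2,1)–#(2,2)= #(2,1)–#(3,1)= #(2,1)–+(3,2)≠ #(2,1)–#(3,0)= #(2,2)–+(2,3)≠ #(2,2)–+(3,2)≠ #(2,2)–+(3,3)≠ #(2,2)–#(3,1)= +(2,3)–+(3,3)= +(2,3)–+(3,2)=  → 7/13 unlike.
Row 3: #(3,0)–#(3,1)= #(3,0)–+(4,0)≠ #(3,1)–+(3,2)≠ #(3,1)–+(4,2)≠ #(3,1)–+(4,0)≠ +(3,2)–+(3,3)= +(3,2)–+(4,2)= +(3,3)–+(4,2)=  → 4/8 unlike.
Row 4: +(4,0)–+(5,1)= +(4,2)–+(5,2)= +(4,2)–+(5,3)= +(4,2)–+(5,1)=  → 0/4 unlike.
Row 5: +(5,1)–+(5,2)= +(5,1)–#(6,1)≠ +(5,1)–#(6,2)≠ +(5,1)–+(6,0)= +(5,2)–+(5,3)= +(5,2)–#(6,2)≠ +(5,2)–+(6,3)= +(5,2)–#(6,1)≠ +(5,3)–+(6,3)= +(5,3)–#(6,2)≠  → 5/10 unlike.
Row 6: +(6,0)–#(6,1)≠ #(6,1)–#(6,2)= #(6,2)–+(6,3)≠  → 2/3 unlike.
Total adjacent occupied pairs: 56; unlike-type pairs: 26.

26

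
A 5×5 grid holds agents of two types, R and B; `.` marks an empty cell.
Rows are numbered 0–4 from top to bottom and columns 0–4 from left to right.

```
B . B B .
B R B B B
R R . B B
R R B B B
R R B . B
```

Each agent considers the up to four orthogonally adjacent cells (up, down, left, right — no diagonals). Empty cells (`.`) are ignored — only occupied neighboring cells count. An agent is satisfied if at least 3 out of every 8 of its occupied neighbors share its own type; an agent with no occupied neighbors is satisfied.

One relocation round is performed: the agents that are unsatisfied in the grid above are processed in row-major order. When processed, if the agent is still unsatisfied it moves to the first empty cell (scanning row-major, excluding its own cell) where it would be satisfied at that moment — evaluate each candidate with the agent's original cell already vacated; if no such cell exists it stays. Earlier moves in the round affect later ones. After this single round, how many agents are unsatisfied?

Initially unsatisfied (in order): (1,0), (1,1).
  (1,0) → (0,1).
  (1,1) → (1,0).
Resulting grid:
B B B B .
R . B B B
R R . B B
R R B B B
R R B . B
All satisfied now.

0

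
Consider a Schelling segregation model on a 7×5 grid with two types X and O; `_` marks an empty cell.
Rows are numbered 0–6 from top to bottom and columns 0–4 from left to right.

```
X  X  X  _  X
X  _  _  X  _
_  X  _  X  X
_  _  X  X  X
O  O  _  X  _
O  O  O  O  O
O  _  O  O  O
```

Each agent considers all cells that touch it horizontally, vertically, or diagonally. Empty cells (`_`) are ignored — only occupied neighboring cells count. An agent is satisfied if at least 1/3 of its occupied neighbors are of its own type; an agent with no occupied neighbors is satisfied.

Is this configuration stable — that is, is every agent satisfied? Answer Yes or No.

Row 0: (0,0)X 2/2 satisfied · (0,1)X 3/3 satisfied · (0,2)X 2/2 satisfied · (0,4)X 1/1 satisfied
Row 1: (1,0)X 3/3 satisfied · (1,3)X 4/4 satisfied
Row 2: (2,1)X 2/2 satisfied · (2,3)X 5/5 satisfied · (2,4)X 4/4 satisfied
Row 3: (3,2)X 4/5 satisfied · (3,3)X 5/5 satisfied · (3,4)X 4/4 satisfied
Row 4: (4,0)O 3/3 satisfied · (4,1)O 4/5 satisfied · (4,3)X 3/6 satisfied
Row 5: (5,0)O 4/4 satisfied · (5,1)O 6/6 satisfied · (5,2)O 5/6 satisfied · (5,3)O 5/6 satisfied · (5,4)O 3/4 satisfied
Row 6: (6,0)O 2/2 satisfied · (6,2)O 4/4 satisfied · (6,3)O 5/5 satisfied · (6,4)O 3/3 satisfied
All meet the threshold, so the configuration is stable.

Yes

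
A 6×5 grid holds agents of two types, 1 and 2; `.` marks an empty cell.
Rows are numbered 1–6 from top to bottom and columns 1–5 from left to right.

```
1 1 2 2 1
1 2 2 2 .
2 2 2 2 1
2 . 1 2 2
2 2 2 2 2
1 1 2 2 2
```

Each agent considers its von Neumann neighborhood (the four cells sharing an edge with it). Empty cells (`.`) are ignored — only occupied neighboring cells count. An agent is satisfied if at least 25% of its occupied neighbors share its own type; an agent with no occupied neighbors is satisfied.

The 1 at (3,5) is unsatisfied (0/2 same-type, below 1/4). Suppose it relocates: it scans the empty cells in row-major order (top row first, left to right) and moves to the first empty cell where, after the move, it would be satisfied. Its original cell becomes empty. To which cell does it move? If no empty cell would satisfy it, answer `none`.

(2,5)

Vacating (3,5). Empty cells in order:
  (2,5): 1/2 same-type → satisfied — stop here.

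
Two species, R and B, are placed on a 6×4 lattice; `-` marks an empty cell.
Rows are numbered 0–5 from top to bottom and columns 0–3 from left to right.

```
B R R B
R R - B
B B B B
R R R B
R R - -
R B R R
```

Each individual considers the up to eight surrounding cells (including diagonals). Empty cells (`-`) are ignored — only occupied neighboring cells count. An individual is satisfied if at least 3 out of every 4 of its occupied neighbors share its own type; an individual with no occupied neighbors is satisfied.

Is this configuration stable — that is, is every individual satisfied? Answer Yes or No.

(0,0)B 0/3 unhappy
(0,1)R 3/4 ok
(0,2)R 2/4 unhappy
(0,3)B 1/2 unhappy
(1,0)R 2/5 unhappy
(1,1)R 3/7 unhappy
(1,3)B 3/4 ok
(2,0)B 1/5 unhappy
(2,1)B 2/7 unhappy
(2,2)B 4/7 unhappy
(2,3)B 3/4 ok
(3,0)R 3/5 unhappy
(3,1)R 4/7 unhappy
(3,2)R 2/6 unhappy
(3,3)B 2/3 unhappy
(4,0)R 4/5 ok
(4,1)R 6/7 ok
(5,0)R 2/3 unhappy
(5,1)B 0/4 unhappy
(5,2)R 2/3 unhappy
(5,3)R 1/1 ok
For instance (0,0) has only 0/3 same-type neighbors, below 3/4.

No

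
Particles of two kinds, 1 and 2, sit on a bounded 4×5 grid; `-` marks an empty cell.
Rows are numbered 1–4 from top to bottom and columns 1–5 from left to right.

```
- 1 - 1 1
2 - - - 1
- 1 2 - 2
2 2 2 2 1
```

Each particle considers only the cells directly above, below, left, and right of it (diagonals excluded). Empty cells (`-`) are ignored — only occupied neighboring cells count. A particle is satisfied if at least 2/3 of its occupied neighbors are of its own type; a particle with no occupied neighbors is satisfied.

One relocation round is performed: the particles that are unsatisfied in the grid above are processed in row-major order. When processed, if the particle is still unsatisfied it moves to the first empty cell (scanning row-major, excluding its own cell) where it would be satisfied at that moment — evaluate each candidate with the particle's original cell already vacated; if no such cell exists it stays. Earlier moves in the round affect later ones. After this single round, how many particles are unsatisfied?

0

Initially unsatisfied (in order): (2,5), (3,2), (3,3), (3,5), (4,4), (4,5).
  (2,5) → (1,3).
  (3,2) → (2,4).
  (3,3): now satisfied by earlier moves; stays.
  (3,5) → (3,1).
  (4,4) → (3,2).
  (4,5): now satisfied by earlier moves; stays.
Resulting grid:
- 1 1 1 1
2 - - 1 -
2 2 2 - -
2 2 2 - 1
All satisfied now.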